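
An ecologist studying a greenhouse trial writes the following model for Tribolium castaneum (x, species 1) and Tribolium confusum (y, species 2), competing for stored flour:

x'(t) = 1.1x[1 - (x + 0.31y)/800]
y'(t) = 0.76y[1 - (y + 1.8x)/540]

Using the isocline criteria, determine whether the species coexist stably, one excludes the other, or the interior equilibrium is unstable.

species 1 excludes species 2

Compare the nullcline intercepts: K1/α12 = 800/0.31 = 2580 > K2 = 540; K2/α21 = 540/1.8 = 300 < K1 = 800.
Since the inequalities point opposite ways, species 1 can invade but species 2 cannot.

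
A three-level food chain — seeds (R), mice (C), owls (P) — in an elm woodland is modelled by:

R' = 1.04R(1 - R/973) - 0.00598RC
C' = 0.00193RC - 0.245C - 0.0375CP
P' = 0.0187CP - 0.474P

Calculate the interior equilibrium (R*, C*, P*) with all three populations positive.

From dP/dt = 0: 0.0187C* = 0.474, so C* = 25.3.
From dR/dt = 0: 1.04(1 - R*/973) = 0.00598·25.3, giving R* = 973·(1 - 0.146) = 831.
From dC/dt = 0: 0.00193·831 - 0.245 = 0.0375P*, so P* = 1.36/0.0375 = 36.2.

R* ≈ 831, C* ≈ 25.3, P* ≈ 36.2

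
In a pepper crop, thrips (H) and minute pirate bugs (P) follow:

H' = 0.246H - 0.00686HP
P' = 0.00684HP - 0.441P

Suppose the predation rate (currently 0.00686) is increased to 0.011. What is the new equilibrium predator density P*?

At the interior fixed point, setting dH/dt = 0 with H > 0 fixes P* = (prey growth rate)/(HP coefficient) — independent of the other coefficients.
With the change, P* = 0.246/0.011 = 22.4; it falls from 35.9.

P* ≈ 22.4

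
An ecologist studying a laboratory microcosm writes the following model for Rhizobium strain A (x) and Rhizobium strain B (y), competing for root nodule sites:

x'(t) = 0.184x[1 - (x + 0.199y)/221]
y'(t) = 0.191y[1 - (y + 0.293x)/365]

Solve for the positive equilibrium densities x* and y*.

Setting both brackets to zero gives the nullclines x + 0.199y = 221 and 0.293x + y = 365.
Substituting y = 365 - 0.293x into the first: x(1 - 0.199·0.293) = 221 - 0.199·365.
So x* = 148/0.942 = 158, and then y* = 365 - 0.293·158 = 319.

x* ≈ 158, y* ≈ 319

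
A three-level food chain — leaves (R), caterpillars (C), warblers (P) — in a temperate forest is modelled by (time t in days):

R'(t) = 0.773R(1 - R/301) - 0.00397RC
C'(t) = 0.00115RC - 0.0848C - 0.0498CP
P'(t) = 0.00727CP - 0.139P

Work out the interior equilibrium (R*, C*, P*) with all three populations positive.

From dP/dt = 0: 0.00727C* = 0.139, so C* = 19.1.
From dR/dt = 0: 0.773(1 - R*/301) = 0.00397·19.1, giving R* = 301·(1 - 0.0982) = 271.
From dC/dt = 0: 0.00115·271 - 0.0848 = 0.0498P*, so P* = 0.227/0.0498 = 4.57.

R* ≈ 271, C* ≈ 19.1, P* ≈ 4.57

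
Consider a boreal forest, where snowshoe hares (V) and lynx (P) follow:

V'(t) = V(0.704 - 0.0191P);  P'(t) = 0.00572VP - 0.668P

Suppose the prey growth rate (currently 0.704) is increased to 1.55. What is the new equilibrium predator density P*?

At the interior fixed point, setting dV/dt = 0 with V > 0 fixes P* = (prey growth rate)/(VP coefficient) — independent of the other coefficients.
With the change, P* = 1.55/0.0191 = 81.2; it rises from 36.9.

P* ≈ 81.2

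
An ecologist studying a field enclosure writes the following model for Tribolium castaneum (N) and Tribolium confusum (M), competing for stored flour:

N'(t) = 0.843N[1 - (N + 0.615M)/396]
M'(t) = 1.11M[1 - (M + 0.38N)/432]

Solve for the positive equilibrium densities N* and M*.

Setting both brackets to zero gives the nullclines N + 0.615M = 396 and 0.38N + M = 432.
Substituting M = 432 - 0.38N into the first: N(1 - 0.615·0.38) = 396 - 0.615·432.
So N* = 130/0.766 = 170, and then M* = 432 - 0.38·170 = 367.

N* ≈ 170, M* ≈ 367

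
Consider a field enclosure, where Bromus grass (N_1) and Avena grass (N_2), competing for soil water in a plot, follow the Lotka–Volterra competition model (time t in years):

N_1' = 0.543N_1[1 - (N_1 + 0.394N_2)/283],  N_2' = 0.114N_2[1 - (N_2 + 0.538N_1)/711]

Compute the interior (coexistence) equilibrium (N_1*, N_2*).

Setting both brackets to zero gives the nullclines N_1 + 0.394N_2 = 283 and 0.538N_1 + N_2 = 711.
Substituting N_2 = 711 - 0.538N_1 into the first: N_1(1 - 0.394·0.538) = 283 - 0.394·711.
So N_1* = 2.87/0.788 = 3.64, and then N_2* = 711 - 0.538·3.64 = 709.

N_1* ≈ 3.64, N_2* ≈ 709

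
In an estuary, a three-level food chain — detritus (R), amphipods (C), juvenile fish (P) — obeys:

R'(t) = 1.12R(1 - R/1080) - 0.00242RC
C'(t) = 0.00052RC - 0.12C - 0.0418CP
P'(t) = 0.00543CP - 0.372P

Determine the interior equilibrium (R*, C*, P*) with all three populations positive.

From dP/dt = 0: 0.00543C* = 0.372, so C* = 68.5.
From dR/dt = 0: 1.12(1 - R*/1080) = 0.00242·68.5, giving R* = 1080·(1 - 0.148) = 920.
From dC/dt = 0: 0.00052·920 - 0.12 = 0.0418P*, so P* = 0.358/0.0418 = 8.58.

R* ≈ 920, C* ≈ 68.5, P* ≈ 8.58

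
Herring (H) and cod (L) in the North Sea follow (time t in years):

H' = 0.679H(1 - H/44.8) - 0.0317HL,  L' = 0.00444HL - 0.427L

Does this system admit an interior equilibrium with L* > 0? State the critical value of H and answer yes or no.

Threshold H = 96.2; K < 96.2, so no, the predator goes extinct.

The predator equation gives dL/dt > 0 only when H > 0.427/0.00444 = 96.2.
Without the predator, H → K = 44.8. Since 44.8 < 96.2, the predator cannot invade.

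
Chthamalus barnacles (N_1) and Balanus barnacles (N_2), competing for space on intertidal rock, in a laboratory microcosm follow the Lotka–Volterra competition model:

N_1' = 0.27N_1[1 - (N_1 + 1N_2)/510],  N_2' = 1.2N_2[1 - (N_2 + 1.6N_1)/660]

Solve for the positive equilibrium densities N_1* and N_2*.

N_1* ≈ 250, N_2* ≈ 260

Setting both brackets to zero gives the nullclines N_1 + 1N_2 = 510 and 1.6N_1 + N_2 = 660.
Substituting N_2 = 660 - 1.6N_1 into the first: N_1(1 - 1·1.6) = 510 - 1·660.
So N_1* = -150/-0.6 = 250, and then N_2* = 660 - 1.6·250 = 260.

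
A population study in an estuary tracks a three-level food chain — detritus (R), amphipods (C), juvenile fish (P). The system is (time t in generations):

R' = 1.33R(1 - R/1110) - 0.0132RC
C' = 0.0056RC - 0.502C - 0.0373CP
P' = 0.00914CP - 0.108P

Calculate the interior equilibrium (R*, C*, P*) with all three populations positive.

R* ≈ 980, C* ≈ 11.8, P* ≈ 134

From dP/dt = 0: 0.00914C* = 0.108, so C* = 11.8.
From dR/dt = 0: 1.33(1 - R*/1110) = 0.0132·11.8, giving R* = 1110·(1 - 0.117) = 980.
From dC/dt = 0: 0.0056·980 - 0.502 = 0.0373P*, so P* = 4.99/0.0373 = 134.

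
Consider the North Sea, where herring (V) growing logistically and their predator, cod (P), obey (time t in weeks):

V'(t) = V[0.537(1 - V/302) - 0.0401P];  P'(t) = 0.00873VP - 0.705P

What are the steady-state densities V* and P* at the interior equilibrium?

V* ≈ 80.8, P* ≈ 9.81

From dP/dt = 0 with P > 0: 0.00873V* = 0.705, so V* = 80.8.
Substitute into dV/dt = 0: 0.537(1 - 80.8/302) = 0.0401P*.
The bracket is 0.733, giving P* = 0.393/0.0401 = 9.81.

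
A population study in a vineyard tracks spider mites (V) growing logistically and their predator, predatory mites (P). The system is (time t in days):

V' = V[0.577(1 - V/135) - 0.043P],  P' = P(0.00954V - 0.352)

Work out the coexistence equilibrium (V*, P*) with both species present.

V* ≈ 36.9, P* ≈ 9.75

From dP/dt = 0 with P > 0: 0.00954V* = 0.352, so V* = 36.9.
Substitute into dV/dt = 0: 0.577(1 - 36.9/135) = 0.043P*.
The bracket is 0.727, giving P* = 0.419/0.043 = 9.75.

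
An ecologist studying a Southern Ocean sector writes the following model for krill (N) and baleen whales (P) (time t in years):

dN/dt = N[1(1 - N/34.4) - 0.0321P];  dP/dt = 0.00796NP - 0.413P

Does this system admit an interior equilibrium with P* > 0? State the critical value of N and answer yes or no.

Threshold N = 51.9; K < 51.9, so no, the predator goes extinct.

The predator equation gives dP/dt > 0 only when N > 0.413/0.00796 = 51.9.
Without the predator, N → K = 34.4. Since 34.4 < 51.9, the predator cannot invade.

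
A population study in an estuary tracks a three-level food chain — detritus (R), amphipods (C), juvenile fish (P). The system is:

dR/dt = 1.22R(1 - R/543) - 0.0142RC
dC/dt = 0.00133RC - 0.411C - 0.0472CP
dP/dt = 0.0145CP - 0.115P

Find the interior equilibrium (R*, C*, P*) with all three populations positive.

From dP/dt = 0: 0.0145C* = 0.115, so C* = 7.93.
From dR/dt = 0: 1.22(1 - R*/543) = 0.0142·7.93, giving R* = 543·(1 - 0.0923) = 493.
From dC/dt = 0: 0.00133·493 - 0.411 = 0.0472P*, so P* = 0.245/0.0472 = 5.18.

R* ≈ 493, C* ≈ 7.93, P* ≈ 5.18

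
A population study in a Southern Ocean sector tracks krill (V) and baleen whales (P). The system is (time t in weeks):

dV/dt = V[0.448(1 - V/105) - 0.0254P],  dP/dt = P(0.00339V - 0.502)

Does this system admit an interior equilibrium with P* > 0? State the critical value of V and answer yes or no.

Threshold V = 148; K < 148, so no, the predator goes extinct.

The predator equation gives dP/dt > 0 only when V > 0.502/0.00339 = 148.
Without the predator, V → K = 105. Since 105 < 148, the predator cannot invade.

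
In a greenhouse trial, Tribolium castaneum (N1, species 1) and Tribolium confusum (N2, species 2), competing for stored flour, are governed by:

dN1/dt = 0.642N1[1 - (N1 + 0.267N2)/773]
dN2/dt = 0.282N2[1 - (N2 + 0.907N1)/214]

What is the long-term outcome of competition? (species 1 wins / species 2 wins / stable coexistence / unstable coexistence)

species 1 excludes species 2

Compare the nullcline intercepts: K1/α12 = 773/0.267 = 2900 > K2 = 214; K2/α21 = 214/0.907 = 236 < K1 = 773.
Since the inequalities point opposite ways, species 1 can invade but species 2 cannot.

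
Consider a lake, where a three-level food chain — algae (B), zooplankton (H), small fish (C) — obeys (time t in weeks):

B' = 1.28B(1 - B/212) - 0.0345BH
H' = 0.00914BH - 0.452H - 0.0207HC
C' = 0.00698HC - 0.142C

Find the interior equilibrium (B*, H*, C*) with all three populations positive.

B* ≈ 95.8, H* ≈ 20.3, C* ≈ 20.4

From dC/dt = 0: 0.00698H* = 0.142, so H* = 20.3.
From dB/dt = 0: 1.28(1 - B*/212) = 0.0345·20.3, giving B* = 212·(1 - 0.548) = 95.8.
From dH/dt = 0: 0.00914·95.8 - 0.452 = 0.0207C*, so C* = 0.423/0.0207 = 20.4.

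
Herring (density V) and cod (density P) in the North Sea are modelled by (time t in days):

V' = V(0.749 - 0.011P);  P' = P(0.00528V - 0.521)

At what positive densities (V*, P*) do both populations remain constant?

Set dP/dt = 0 with P > 0: 0.00528V - 0.521 = 0, so V* = 0.521/0.00528 = 98.7.
Set dV/dt = 0 with V > 0: 0.749 - 0.011P = 0, so P* = 0.749/0.011 = 68.1.

V* ≈ 98.7, P* ≈ 68.1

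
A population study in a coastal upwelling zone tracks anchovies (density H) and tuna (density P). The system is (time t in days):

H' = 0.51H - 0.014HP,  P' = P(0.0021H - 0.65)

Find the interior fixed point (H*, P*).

H* ≈ 310, P* ≈ 36.4

Set dP/dt = 0 with P > 0: 0.0021H - 0.65 = 0, so H* = 0.65/0.0021 = 310.
Set dH/dt = 0 with H > 0: 0.51 - 0.014P = 0, so P* = 0.51/0.014 = 36.4.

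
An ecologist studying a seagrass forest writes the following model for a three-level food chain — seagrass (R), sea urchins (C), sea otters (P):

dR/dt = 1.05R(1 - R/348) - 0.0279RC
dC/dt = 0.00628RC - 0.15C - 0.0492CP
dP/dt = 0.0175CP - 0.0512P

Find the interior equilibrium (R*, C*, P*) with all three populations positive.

From dP/dt = 0: 0.0175C* = 0.0512, so C* = 2.93.
From dR/dt = 0: 1.05(1 - R*/348) = 0.0279·2.93, giving R* = 348·(1 - 0.0777) = 321.
From dC/dt = 0: 0.00628·321 - 0.15 = 0.0492P*, so P* = 1.87/0.0492 = 37.9.

R* ≈ 321, C* ≈ 2.93, P* ≈ 37.9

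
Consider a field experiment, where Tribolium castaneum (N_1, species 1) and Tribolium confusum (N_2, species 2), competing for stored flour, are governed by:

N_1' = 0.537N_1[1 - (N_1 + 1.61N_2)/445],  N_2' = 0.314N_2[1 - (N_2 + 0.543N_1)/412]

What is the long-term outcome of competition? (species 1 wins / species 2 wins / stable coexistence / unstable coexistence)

species 2 excludes species 1

Compare the nullcline intercepts: K1/α12 = 445/1.61 = 276 < K2 = 412; K2/α21 = 412/0.543 = 759 > K1 = 445.
Since the inequalities point opposite ways, species 2 can invade but species 1 cannot.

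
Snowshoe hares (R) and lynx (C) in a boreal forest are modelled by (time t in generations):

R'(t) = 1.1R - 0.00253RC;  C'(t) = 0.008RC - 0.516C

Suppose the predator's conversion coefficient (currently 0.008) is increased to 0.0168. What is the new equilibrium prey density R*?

R* ≈ 30.7

At the interior fixed point, setting dC/dt = 0 with C > 0 fixes R* = (predator death rate)/(RC coefficient) — independent of the other coefficients.
With the change, R* = 0.516/0.0168 = 30.7; it falls from 64.5.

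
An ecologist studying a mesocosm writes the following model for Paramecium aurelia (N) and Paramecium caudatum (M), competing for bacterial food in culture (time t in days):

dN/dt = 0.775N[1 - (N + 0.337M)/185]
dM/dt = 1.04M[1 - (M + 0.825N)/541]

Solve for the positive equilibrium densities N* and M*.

N* ≈ 3.72, M* ≈ 538

Setting both brackets to zero gives the nullclines N + 0.337M = 185 and 0.825N + M = 541.
Substituting M = 541 - 0.825N into the first: N(1 - 0.337·0.825) = 185 - 0.337·541.
So N* = 2.68/0.722 = 3.72, and then M* = 541 - 0.825·3.72 = 538.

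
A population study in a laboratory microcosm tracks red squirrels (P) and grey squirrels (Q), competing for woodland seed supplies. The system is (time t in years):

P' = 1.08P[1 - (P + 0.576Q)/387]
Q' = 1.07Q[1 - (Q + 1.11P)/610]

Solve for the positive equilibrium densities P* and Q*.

Setting both brackets to zero gives the nullclines P + 0.576Q = 387 and 1.11P + Q = 610.
Substituting Q = 610 - 1.11P into the first: P(1 - 0.576·1.11) = 387 - 0.576·610.
So P* = 35.6/0.361 = 98.8, and then Q* = 610 - 1.11·98.8 = 500.

P* ≈ 98.8, Q* ≈ 500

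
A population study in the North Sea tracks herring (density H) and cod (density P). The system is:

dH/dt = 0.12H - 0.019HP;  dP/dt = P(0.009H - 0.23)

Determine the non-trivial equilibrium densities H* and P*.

H* ≈ 25.6, P* ≈ 6.32

Set dP/dt = 0 with P > 0: 0.009H - 0.23 = 0, so H* = 0.23/0.009 = 25.6.
Set dH/dt = 0 with H > 0: 0.12 - 0.019P = 0, so P* = 0.12/0.019 = 6.32.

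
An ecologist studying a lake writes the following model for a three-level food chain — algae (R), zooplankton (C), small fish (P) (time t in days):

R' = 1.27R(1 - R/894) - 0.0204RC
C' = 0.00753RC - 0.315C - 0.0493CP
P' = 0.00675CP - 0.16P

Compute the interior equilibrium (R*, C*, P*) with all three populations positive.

From dP/dt = 0: 0.00675C* = 0.16, so C* = 23.7.
From dR/dt = 0: 1.27(1 - R*/894) = 0.0204·23.7, giving R* = 894·(1 - 0.381) = 554.
From dC/dt = 0: 0.00753·554 - 0.315 = 0.0493P*, so P* = 3.85/0.0493 = 78.2.

R* ≈ 554, C* ≈ 23.7, P* ≈ 78.2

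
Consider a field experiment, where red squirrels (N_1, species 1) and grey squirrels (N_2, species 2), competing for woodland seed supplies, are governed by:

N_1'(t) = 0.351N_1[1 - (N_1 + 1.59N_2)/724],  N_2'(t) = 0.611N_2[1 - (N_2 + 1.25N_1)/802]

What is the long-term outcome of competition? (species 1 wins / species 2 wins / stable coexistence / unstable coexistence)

Compare the nullcline intercepts: K1/α12 = 724/1.59 = 455 < K2 = 802; K2/α21 = 802/1.25 = 642 < K1 = 724.
Since both are reversed, neither can invade when rare; the interior point is a saddle.

unstable coexistence (outcome depends on initial conditions)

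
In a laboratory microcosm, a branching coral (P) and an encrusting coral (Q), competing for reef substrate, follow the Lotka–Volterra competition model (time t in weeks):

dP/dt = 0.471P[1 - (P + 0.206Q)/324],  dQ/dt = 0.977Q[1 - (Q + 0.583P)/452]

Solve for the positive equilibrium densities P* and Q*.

Setting both brackets to zero gives the nullclines P + 0.206Q = 324 and 0.583P + Q = 452.
Substituting Q = 452 - 0.583P into the first: P(1 - 0.206·0.583) = 324 - 0.206·452.
So P* = 231/0.88 = 262, and then Q* = 452 - 0.583·262 = 299.

P* ≈ 262, Q* ≈ 299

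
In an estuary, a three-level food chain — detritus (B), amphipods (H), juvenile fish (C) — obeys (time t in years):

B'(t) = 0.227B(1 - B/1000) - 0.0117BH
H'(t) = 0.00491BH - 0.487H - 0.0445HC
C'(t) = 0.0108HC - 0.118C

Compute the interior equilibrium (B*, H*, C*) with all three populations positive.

B* ≈ 437, H* ≈ 10.9, C* ≈ 37.3

From dC/dt = 0: 0.0108H* = 0.118, so H* = 10.9.
From dB/dt = 0: 0.227(1 - B*/1000) = 0.0117·10.9, giving B* = 1000·(1 - 0.563) = 437.
From dH/dt = 0: 0.00491·437 - 0.487 = 0.0445C*, so C* = 1.66/0.0445 = 37.3.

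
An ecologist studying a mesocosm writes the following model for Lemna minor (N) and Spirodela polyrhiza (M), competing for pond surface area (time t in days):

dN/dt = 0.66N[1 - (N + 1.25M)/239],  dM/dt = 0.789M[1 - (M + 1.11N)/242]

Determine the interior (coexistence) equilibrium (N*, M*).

Setting both brackets to zero gives the nullclines N + 1.25M = 239 and 1.11N + M = 242.
Substituting M = 242 - 1.11N into the first: N(1 - 1.25·1.11) = 239 - 1.25·242.
So N* = -63.5/-0.388 = 164, and then M* = 242 - 1.11·164 = 60.1.

N* ≈ 164, M* ≈ 60.1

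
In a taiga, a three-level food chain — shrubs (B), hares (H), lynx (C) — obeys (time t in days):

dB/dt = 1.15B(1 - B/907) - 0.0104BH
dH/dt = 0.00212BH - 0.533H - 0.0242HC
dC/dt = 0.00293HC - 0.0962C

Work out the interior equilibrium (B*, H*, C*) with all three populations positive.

B* ≈ 638, H* ≈ 32.8, C* ≈ 33.8

From dC/dt = 0: 0.00293H* = 0.0962, so H* = 32.8.
From dB/dt = 0: 1.15(1 - B*/907) = 0.0104·32.8, giving B* = 907·(1 - 0.297) = 638.
From dH/dt = 0: 0.00212·638 - 0.533 = 0.0242C*, so C* = 0.819/0.0242 = 33.8.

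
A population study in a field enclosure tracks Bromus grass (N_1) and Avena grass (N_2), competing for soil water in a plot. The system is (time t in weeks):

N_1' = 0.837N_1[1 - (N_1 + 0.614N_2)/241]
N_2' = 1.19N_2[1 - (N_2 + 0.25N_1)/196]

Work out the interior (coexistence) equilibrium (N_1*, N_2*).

N_1* ≈ 143, N_2* ≈ 160

Setting both brackets to zero gives the nullclines N_1 + 0.614N_2 = 241 and 0.25N_1 + N_2 = 196.
Substituting N_2 = 196 - 0.25N_1 into the first: N_1(1 - 0.614·0.25) = 241 - 0.614·196.
So N_1* = 121/0.847 = 143, and then N_2* = 196 - 0.25·143 = 160.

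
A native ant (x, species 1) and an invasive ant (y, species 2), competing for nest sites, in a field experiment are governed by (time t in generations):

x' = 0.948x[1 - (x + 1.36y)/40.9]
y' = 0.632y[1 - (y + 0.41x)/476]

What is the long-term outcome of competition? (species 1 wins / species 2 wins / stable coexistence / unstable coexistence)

species 2 excludes species 1

Compare the nullcline intercepts: K1/α12 = 40.9/1.36 = 30.1 < K2 = 476; K2/α21 = 476/0.41 = 1160 > K1 = 40.9.
Since the inequalities point opposite ways, species 2 can invade but species 1 cannot.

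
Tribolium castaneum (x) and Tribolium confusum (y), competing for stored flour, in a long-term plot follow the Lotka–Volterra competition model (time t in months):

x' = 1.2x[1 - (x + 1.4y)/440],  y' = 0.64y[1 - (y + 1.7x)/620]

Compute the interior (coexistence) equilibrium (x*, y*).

Setting both brackets to zero gives the nullclines x + 1.4y = 440 and 1.7x + y = 620.
Substituting y = 620 - 1.7x into the first: x(1 - 1.4·1.7) = 440 - 1.4·620.
So x* = -428/-1.38 = 310, and then y* = 620 - 1.7·310 = 92.8.

x* ≈ 310, y* ≈ 92.8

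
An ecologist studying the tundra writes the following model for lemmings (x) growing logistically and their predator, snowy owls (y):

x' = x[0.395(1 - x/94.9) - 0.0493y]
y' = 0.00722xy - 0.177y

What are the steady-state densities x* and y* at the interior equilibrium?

From dy/dt = 0 with y > 0: 0.00722x* = 0.177, so x* = 24.5.
Substitute into dx/dt = 0: 0.395(1 - 24.5/94.9) = 0.0493y*.
The bracket is 0.742, giving y* = 0.293/0.0493 = 5.94.

x* ≈ 24.5, y* ≈ 5.94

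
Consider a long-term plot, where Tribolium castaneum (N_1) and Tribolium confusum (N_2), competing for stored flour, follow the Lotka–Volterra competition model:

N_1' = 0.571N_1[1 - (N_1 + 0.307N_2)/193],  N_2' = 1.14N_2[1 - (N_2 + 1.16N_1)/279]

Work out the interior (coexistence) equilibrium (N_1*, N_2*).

N_1* ≈ 167, N_2* ≈ 85.6

Setting both brackets to zero gives the nullclines N_1 + 0.307N_2 = 193 and 1.16N_1 + N_2 = 279.
Substituting N_2 = 279 - 1.16N_1 into the first: N_1(1 - 0.307·1.16) = 193 - 0.307·279.
So N_1* = 107/0.644 = 167, and then N_2* = 279 - 1.16·167 = 85.6.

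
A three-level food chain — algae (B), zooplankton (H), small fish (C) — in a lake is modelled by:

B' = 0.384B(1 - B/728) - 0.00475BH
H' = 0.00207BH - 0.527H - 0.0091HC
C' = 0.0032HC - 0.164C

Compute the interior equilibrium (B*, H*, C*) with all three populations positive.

From dC/dt = 0: 0.0032H* = 0.164, so H* = 51.2.
From dB/dt = 0: 0.384(1 - B*/728) = 0.00475·51.2, giving B* = 728·(1 - 0.634) = 266.
From dH/dt = 0: 0.00207·266 - 0.527 = 0.0091C*, so C* = 0.0246/0.0091 = 2.71.

B* ≈ 266, H* ≈ 51.2, C* ≈ 2.71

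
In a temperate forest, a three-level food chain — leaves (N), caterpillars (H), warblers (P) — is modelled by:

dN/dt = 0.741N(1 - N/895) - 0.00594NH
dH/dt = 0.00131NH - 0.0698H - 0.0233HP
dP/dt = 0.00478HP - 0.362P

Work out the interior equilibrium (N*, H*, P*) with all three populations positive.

N* ≈ 352, H* ≈ 75.7, P* ≈ 16.8

From dP/dt = 0: 0.00478H* = 0.362, so H* = 75.7.
From dN/dt = 0: 0.741(1 - N*/895) = 0.00594·75.7, giving N* = 895·(1 - 0.607) = 352.
From dH/dt = 0: 0.00131·352 - 0.0698 = 0.0233P*, so P* = 0.391/0.0233 = 16.8.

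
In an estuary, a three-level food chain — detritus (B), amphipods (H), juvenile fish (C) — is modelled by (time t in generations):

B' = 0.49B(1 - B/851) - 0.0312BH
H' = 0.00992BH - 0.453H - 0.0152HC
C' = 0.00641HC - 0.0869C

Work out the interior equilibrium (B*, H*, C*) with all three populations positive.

B* ≈ 116, H* ≈ 13.6, C* ≈ 46.2

From dC/dt = 0: 0.00641H* = 0.0869, so H* = 13.6.
From dB/dt = 0: 0.49(1 - B*/851) = 0.0312·13.6, giving B* = 851·(1 - 0.863) = 116.
From dH/dt = 0: 0.00992·116 - 0.453 = 0.0152C*, so C* = 0.702/0.0152 = 46.2.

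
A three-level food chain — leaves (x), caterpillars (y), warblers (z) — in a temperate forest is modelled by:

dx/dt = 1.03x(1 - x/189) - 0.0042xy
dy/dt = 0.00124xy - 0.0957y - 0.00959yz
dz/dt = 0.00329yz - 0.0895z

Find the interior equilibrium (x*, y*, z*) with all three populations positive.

From dz/dt = 0: 0.00329y* = 0.0895, so y* = 27.2.
From dx/dt = 0: 1.03(1 - x*/189) = 0.0042·27.2, giving x* = 189·(1 - 0.111) = 168.
From dy/dt = 0: 0.00124·168 - 0.0957 = 0.00959z*, so z* = 0.113/0.00959 = 11.7.

x* ≈ 168, y* ≈ 27.2, z* ≈ 11.7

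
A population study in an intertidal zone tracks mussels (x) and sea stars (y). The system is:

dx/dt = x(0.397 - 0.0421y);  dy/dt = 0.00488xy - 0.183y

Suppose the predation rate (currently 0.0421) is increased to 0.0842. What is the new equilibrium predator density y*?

At the interior fixed point, setting dx/dt = 0 with x > 0 fixes y* = (prey growth rate)/(xy coefficient) — independent of the other coefficients.
With the change, y* = 0.397/0.0842 = 4.71; it falls from 9.43.

y* ≈ 4.71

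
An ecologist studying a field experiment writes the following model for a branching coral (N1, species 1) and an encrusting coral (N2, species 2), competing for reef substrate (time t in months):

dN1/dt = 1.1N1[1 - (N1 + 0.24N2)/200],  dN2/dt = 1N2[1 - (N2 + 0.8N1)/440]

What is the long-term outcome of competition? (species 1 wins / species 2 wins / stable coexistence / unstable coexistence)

stable coexistence

Compare the nullcline intercepts: K1/α12 = 200/0.24 = 833 > K2 = 440; K2/α21 = 440/0.8 = 550 > K1 = 200.
Since both inequalities hold, each species can invade when rare, so the interior equilibrium is stable.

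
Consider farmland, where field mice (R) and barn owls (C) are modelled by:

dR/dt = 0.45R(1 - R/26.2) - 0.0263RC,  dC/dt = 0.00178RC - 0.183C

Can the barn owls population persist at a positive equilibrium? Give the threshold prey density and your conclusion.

Threshold R = 103; K < 103, so no, the predator goes extinct.

The predator equation gives dC/dt > 0 only when R > 0.183/0.00178 = 103.
Without the predator, R → K = 26.2. Since 26.2 < 103, the predator cannot invade.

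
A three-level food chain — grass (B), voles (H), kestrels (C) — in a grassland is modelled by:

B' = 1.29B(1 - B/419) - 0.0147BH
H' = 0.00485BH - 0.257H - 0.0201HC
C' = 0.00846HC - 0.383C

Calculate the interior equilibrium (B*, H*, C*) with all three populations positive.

From dC/dt = 0: 0.00846H* = 0.383, so H* = 45.3.
From dB/dt = 0: 1.29(1 - B*/419) = 0.0147·45.3, giving B* = 419·(1 - 0.516) = 203.
From dH/dt = 0: 0.00485·203 - 0.257 = 0.0201C*, so C* = 0.727/0.0201 = 36.2.

B* ≈ 203, H* ≈ 45.3, C* ≈ 36.2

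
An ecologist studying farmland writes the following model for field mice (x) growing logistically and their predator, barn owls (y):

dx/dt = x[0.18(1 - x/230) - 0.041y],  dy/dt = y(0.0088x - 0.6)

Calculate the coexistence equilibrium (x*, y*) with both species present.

x* ≈ 68.2, y* ≈ 3.09

From dy/dt = 0 with y > 0: 0.0088x* = 0.6, so x* = 68.2.
Substitute into dx/dt = 0: 0.18(1 - 68.2/230) = 0.041y*.
The bracket is 0.704, giving y* = 0.127/0.041 = 3.09.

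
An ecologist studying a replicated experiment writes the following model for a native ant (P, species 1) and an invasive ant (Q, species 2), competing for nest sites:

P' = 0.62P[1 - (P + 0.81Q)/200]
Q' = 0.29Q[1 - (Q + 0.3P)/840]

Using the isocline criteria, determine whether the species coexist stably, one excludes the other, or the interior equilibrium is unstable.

species 2 excludes species 1

Compare the nullcline intercepts: K1/α12 = 200/0.81 = 247 < K2 = 840; K2/α21 = 840/0.3 = 2800 > K1 = 200.
Since the inequalities point opposite ways, species 2 can invade but species 1 cannot.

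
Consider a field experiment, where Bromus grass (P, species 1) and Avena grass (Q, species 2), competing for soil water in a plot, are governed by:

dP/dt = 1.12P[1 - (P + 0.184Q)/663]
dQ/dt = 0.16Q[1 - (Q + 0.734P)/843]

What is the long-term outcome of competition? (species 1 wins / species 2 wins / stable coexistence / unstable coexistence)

stable coexistence

Compare the nullcline intercepts: K1/α12 = 663/0.184 = 3600 > K2 = 843; K2/α21 = 843/0.734 = 1150 > K1 = 663.
Since both inequalities hold, each species can invade when rare, so the interior equilibrium is stable.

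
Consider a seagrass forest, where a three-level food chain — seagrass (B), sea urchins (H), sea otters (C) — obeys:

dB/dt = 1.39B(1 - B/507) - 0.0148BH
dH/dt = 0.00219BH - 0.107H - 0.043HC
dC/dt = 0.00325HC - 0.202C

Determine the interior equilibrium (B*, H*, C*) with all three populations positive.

From dC/dt = 0: 0.00325H* = 0.202, so H* = 62.2.
From dB/dt = 0: 1.39(1 - B*/507) = 0.0148·62.2, giving B* = 507·(1 - 0.662) = 171.
From dH/dt = 0: 0.00219·171 - 0.107 = 0.043C*, so C* = 0.269/0.043 = 6.24.

B* ≈ 171, H* ≈ 62.2, C* ≈ 6.24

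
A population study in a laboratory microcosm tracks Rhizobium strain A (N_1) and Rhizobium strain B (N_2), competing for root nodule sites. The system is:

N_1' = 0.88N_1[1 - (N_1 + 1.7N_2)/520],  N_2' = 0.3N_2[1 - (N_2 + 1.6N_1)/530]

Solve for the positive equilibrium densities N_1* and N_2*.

Setting both brackets to zero gives the nullclines N_1 + 1.7N_2 = 520 and 1.6N_1 + N_2 = 530.
Substituting N_2 = 530 - 1.6N_1 into the first: N_1(1 - 1.7·1.6) = 520 - 1.7·530.
So N_1* = -381/-1.72 = 222, and then N_2* = 530 - 1.6·222 = 176.

N_1* ≈ 222, N_2* ≈ 176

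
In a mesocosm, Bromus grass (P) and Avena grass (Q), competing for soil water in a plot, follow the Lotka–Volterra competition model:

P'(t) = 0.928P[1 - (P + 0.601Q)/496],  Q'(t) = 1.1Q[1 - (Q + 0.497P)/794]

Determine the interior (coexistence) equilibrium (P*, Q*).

Setting both brackets to zero gives the nullclines P + 0.601Q = 496 and 0.497P + Q = 794.
Substituting Q = 794 - 0.497P into the first: P(1 - 0.601·0.497) = 496 - 0.601·794.
So P* = 18.8/0.701 = 26.8, and then Q* = 794 - 0.497·26.8 = 781.

P* ≈ 26.8, Q* ≈ 781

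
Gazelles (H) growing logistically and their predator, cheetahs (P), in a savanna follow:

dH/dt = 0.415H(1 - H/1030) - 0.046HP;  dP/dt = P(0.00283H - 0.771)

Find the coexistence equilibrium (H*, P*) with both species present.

H* ≈ 272, P* ≈ 6.64

From dP/dt = 0 with P > 0: 0.00283H* = 0.771, so H* = 272.
Substitute into dH/dt = 0: 0.415(1 - 272/1030) = 0.046P*.
The bracket is 0.735, giving P* = 0.305/0.046 = 6.64.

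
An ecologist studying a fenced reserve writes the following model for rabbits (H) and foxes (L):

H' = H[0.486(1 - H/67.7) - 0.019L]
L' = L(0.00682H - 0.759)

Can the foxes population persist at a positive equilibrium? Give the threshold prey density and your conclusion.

Threshold H = 111; K < 111, so no, the predator goes extinct.

The predator equation gives dL/dt > 0 only when H > 0.759/0.00682 = 111.
Without the predator, H → K = 67.7. Since 67.7 < 111, the predator cannot invade.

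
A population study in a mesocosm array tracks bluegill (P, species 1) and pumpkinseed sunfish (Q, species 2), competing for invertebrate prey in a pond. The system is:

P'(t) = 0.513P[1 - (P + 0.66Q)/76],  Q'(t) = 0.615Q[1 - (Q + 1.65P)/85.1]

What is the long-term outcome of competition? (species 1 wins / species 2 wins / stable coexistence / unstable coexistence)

Compare the nullcline intercepts: K1/α12 = 76/0.66 = 115 > K2 = 85.1; K2/α21 = 85.1/1.65 = 51.6 < K1 = 76.
Since the inequalities point opposite ways, species 1 can invade but species 2 cannot.

species 1 excludes species 2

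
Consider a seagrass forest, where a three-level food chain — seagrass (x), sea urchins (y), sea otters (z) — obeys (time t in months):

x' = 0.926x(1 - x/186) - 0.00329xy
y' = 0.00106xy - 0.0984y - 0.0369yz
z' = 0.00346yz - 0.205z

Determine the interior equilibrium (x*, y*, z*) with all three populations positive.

x* ≈ 147, y* ≈ 59.2, z* ≈ 1.55

From dz/dt = 0: 0.00346y* = 0.205, so y* = 59.2.
From dx/dt = 0: 0.926(1 - x*/186) = 0.00329·59.2, giving x* = 186·(1 - 0.211) = 147.
From dy/dt = 0: 0.00106·147 - 0.0984 = 0.0369z*, so z* = 0.0573/0.0369 = 1.55.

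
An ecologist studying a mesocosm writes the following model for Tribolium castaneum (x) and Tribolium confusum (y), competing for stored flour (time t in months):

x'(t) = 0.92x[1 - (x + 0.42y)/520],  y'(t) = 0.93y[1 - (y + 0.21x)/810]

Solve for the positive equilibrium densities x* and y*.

Setting both brackets to zero gives the nullclines x + 0.42y = 520 and 0.21x + y = 810.
Substituting y = 810 - 0.21x into the first: x(1 - 0.42·0.21) = 520 - 0.42·810.
So x* = 180/0.912 = 197, and then y* = 810 - 0.21·197 = 769.

x* ≈ 197, y* ≈ 769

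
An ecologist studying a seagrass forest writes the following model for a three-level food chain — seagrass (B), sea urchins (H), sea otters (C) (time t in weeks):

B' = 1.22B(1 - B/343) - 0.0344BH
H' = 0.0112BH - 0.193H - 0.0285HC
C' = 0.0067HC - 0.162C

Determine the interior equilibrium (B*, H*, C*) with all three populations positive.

B* ≈ 109, H* ≈ 24.2, C* ≈ 36.1

From dC/dt = 0: 0.0067H* = 0.162, so H* = 24.2.
From dB/dt = 0: 1.22(1 - B*/343) = 0.0344·24.2, giving B* = 343·(1 - 0.682) = 109.
From dH/dt = 0: 0.0112·109 - 0.193 = 0.0285C*, so C* = 1.03/0.0285 = 36.1.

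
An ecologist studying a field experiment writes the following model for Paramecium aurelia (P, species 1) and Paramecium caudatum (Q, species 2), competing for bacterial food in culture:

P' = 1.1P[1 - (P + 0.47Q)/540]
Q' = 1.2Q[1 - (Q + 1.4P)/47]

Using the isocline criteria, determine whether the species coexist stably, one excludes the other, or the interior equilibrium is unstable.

species 1 excludes species 2

Compare the nullcline intercepts: K1/α12 = 540/0.47 = 1150 > K2 = 47; K2/α21 = 47/1.4 = 33.6 < K1 = 540.
Since the inequalities point opposite ways, species 1 can invade but species 2 cannot.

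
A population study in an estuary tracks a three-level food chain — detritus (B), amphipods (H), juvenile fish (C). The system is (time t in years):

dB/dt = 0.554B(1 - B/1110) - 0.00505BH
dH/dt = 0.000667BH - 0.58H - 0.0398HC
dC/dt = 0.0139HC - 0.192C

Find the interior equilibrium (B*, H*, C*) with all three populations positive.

B* ≈ 970, H* ≈ 13.8, C* ≈ 1.69

From dC/dt = 0: 0.0139H* = 0.192, so H* = 13.8.
From dB/dt = 0: 0.554(1 - B*/1110) = 0.00505·13.8, giving B* = 1110·(1 - 0.126) = 970.
From dH/dt = 0: 0.000667·970 - 0.58 = 0.0398C*, so C* = 0.0671/0.0398 = 1.69.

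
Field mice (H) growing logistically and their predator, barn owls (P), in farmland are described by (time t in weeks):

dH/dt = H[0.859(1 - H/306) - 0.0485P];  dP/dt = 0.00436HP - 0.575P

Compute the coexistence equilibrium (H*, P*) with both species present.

From dP/dt = 0 with P > 0: 0.00436H* = 0.575, so H* = 132.
Substitute into dH/dt = 0: 0.859(1 - 132/306) = 0.0485P*.
The bracket is 0.569, giving P* = 0.489/0.0485 = 10.1.

H* ≈ 132, P* ≈ 10.1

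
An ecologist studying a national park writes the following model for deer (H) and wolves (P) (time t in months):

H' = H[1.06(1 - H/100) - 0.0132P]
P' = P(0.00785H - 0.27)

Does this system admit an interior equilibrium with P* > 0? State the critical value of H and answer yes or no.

Threshold H = 34.4; K > 34.4, so yes, the predator persists.

The predator equation gives dP/dt > 0 only when H > 0.27/0.00785 = 34.4.
Without the predator, H → K = 100. Since 100 > 34.4, the predator can invade and persist.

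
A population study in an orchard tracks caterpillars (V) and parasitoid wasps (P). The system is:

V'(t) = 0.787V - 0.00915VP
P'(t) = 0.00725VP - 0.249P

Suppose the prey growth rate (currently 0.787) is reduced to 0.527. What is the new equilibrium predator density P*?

At the interior fixed point, setting dV/dt = 0 with V > 0 fixes P* = (prey growth rate)/(VP coefficient) — independent of the other coefficients.
With the change, P* = 0.527/0.00915 = 57.6; it falls from 86.

P* ≈ 57.6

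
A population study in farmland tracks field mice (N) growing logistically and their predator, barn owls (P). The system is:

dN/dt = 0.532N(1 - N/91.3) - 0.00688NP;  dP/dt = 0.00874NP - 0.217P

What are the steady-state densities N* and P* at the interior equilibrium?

N* ≈ 24.8, P* ≈ 56.3

From dP/dt = 0 with P > 0: 0.00874N* = 0.217, so N* = 24.8.
Substitute into dN/dt = 0: 0.532(1 - 24.8/91.3) = 0.00688P*.
The bracket is 0.728, giving P* = 0.387/0.00688 = 56.3.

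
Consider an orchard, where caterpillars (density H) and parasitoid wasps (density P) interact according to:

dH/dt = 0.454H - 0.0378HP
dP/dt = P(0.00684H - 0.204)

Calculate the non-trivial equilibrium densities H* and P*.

H* ≈ 29.8, P* ≈ 12

Set dP/dt = 0 with P > 0: 0.00684H - 0.204 = 0, so H* = 0.204/0.00684 = 29.8.
Set dH/dt = 0 with H > 0: 0.454 - 0.0378P = 0, so P* = 0.454/0.0378 = 12.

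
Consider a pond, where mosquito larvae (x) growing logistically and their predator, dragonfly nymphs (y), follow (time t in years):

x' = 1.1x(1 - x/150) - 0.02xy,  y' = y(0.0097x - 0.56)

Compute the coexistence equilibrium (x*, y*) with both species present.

From dy/dt = 0 with y > 0: 0.0097x* = 0.56, so x* = 57.7.
Substitute into dx/dt = 0: 1.1(1 - 57.7/150) = 0.02y*.
The bracket is 0.615, giving y* = 0.677/0.02 = 33.8.

x* ≈ 57.7, y* ≈ 33.8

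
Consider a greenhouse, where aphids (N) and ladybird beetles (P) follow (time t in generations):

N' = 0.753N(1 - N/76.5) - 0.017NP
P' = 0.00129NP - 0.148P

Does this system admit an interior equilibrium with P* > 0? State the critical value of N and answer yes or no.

Threshold N = 115; K < 115, so no, the predator goes extinct.

The predator equation gives dP/dt > 0 only when N > 0.148/0.00129 = 115.
Without the predator, N → K = 76.5. Since 76.5 < 115, the predator cannot invade.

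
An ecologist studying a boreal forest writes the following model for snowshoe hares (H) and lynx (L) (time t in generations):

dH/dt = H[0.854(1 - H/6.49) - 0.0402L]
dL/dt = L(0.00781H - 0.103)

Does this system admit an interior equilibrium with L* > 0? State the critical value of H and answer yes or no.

The predator equation gives dL/dt > 0 only when H > 0.103/0.00781 = 13.2.
Without the predator, H → K = 6.49. Since 6.49 < 13.2, the predator cannot invade.

Threshold H = 13.2; K < 13.2, so no, the predator goes extinct.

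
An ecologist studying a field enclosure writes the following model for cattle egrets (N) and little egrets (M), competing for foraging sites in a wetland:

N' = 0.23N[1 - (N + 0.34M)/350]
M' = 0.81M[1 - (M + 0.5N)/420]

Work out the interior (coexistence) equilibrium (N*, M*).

N* ≈ 250, M* ≈ 295

Setting both brackets to zero gives the nullclines N + 0.34M = 350 and 0.5N + M = 420.
Substituting M = 420 - 0.5N into the first: N(1 - 0.34·0.5) = 350 - 0.34·420.
So N* = 207/0.83 = 250, and then M* = 420 - 0.5·250 = 295.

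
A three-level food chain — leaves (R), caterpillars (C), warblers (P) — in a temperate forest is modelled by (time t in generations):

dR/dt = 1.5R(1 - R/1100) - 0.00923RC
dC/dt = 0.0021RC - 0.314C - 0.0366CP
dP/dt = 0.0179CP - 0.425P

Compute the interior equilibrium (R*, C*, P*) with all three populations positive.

R* ≈ 939, C* ≈ 23.7, P* ≈ 45.3

From dP/dt = 0: 0.0179C* = 0.425, so C* = 23.7.
From dR/dt = 0: 1.5(1 - R*/1100) = 0.00923·23.7, giving R* = 1100·(1 - 0.146) = 939.
From dC/dt = 0: 0.0021·939 - 0.314 = 0.0366P*, so P* = 1.66/0.0366 = 45.3.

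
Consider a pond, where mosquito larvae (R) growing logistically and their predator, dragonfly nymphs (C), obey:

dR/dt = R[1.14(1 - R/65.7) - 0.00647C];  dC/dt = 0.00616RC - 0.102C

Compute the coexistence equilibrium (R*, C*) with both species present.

From dC/dt = 0 with C > 0: 0.00616R* = 0.102, so R* = 16.6.
Substitute into dR/dt = 0: 1.14(1 - 16.6/65.7) = 0.00647C*.
The bracket is 0.748, giving C* = 0.853/0.00647 = 132.

R* ≈ 16.6, C* ≈ 132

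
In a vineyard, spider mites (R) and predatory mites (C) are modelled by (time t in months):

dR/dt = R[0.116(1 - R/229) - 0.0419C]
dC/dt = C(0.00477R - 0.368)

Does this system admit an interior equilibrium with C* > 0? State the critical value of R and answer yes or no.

Threshold R = 77.1; K > 77.1, so yes, the predator persists.

The predator equation gives dC/dt > 0 only when R > 0.368/0.00477 = 77.1.
Without the predator, R → K = 229. Since 229 > 77.1, the predator can invade and persist.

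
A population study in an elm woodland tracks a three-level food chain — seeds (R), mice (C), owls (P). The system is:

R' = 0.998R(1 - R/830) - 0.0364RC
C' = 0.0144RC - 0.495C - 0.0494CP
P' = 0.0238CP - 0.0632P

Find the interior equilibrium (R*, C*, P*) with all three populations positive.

R* ≈ 750, C* ≈ 2.66, P* ≈ 208

From dP/dt = 0: 0.0238C* = 0.0632, so C* = 2.66.
From dR/dt = 0: 0.998(1 - R*/830) = 0.0364·2.66, giving R* = 830·(1 - 0.0969) = 750.
From dC/dt = 0: 0.0144·750 - 0.495 = 0.0494P*, so P* = 10.3/0.0494 = 208.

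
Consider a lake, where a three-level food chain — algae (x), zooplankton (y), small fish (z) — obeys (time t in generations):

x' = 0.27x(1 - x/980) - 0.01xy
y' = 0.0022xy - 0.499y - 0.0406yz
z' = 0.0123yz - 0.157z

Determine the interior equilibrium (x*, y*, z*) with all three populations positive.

x* ≈ 517, y* ≈ 12.8, z* ≈ 15.7

From dz/dt = 0: 0.0123y* = 0.157, so y* = 12.8.
From dx/dt = 0: 0.27(1 - x*/980) = 0.01·12.8, giving x* = 980·(1 - 0.473) = 517.
From dy/dt = 0: 0.0022·517 - 0.499 = 0.0406z*, so z* = 0.638/0.0406 = 15.7.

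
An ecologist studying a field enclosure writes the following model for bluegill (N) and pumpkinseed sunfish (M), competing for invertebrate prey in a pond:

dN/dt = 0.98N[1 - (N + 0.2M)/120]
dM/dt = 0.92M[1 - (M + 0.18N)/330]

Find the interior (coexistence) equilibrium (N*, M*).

Setting both brackets to zero gives the nullclines N + 0.2M = 120 and 0.18N + M = 330.
Substituting M = 330 - 0.18N into the first: N(1 - 0.2·0.18) = 120 - 0.2·330.
So N* = 54/0.964 = 56, and then M* = 330 - 0.18·56 = 320.

N* ≈ 56, M* ≈ 320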